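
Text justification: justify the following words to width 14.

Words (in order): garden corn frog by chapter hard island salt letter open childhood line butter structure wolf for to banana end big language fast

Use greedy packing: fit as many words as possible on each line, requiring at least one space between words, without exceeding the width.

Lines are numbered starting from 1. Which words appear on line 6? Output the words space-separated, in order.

Answer: childhood line

Derivation:
Line 1: ['garden', 'corn'] (min_width=11, slack=3)
Line 2: ['frog', 'by'] (min_width=7, slack=7)
Line 3: ['chapter', 'hard'] (min_width=12, slack=2)
Line 4: ['island', 'salt'] (min_width=11, slack=3)
Line 5: ['letter', 'open'] (min_width=11, slack=3)
Line 6: ['childhood', 'line'] (min_width=14, slack=0)
Line 7: ['butter'] (min_width=6, slack=8)
Line 8: ['structure', 'wolf'] (min_width=14, slack=0)
Line 9: ['for', 'to', 'banana'] (min_width=13, slack=1)
Line 10: ['end', 'big'] (min_width=7, slack=7)
Line 11: ['language', 'fast'] (min_width=13, slack=1)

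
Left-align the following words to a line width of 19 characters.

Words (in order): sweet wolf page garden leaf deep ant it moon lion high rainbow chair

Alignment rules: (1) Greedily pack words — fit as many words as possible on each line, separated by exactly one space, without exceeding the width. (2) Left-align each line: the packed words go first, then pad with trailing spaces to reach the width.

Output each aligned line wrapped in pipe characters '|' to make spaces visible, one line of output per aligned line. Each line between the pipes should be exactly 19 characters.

Answer: |sweet wolf page    |
|garden leaf deep   |
|ant it moon lion   |
|high rainbow chair |

Derivation:
Line 1: ['sweet', 'wolf', 'page'] (min_width=15, slack=4)
Line 2: ['garden', 'leaf', 'deep'] (min_width=16, slack=3)
Line 3: ['ant', 'it', 'moon', 'lion'] (min_width=16, slack=3)
Line 4: ['high', 'rainbow', 'chair'] (min_width=18, slack=1)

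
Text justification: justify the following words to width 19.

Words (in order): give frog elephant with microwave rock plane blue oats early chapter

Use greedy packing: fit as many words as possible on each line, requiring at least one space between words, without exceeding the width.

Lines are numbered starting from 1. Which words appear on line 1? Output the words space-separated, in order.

Line 1: ['give', 'frog', 'elephant'] (min_width=18, slack=1)
Line 2: ['with', 'microwave', 'rock'] (min_width=19, slack=0)
Line 3: ['plane', 'blue', 'oats'] (min_width=15, slack=4)
Line 4: ['early', 'chapter'] (min_width=13, slack=6)

Answer: give frog elephant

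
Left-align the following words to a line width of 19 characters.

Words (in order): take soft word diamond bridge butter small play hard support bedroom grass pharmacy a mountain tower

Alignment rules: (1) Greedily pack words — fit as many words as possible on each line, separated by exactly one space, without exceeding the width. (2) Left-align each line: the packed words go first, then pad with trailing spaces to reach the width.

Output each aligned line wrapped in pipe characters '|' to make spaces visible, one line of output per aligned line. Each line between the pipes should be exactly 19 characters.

Line 1: ['take', 'soft', 'word'] (min_width=14, slack=5)
Line 2: ['diamond', 'bridge'] (min_width=14, slack=5)
Line 3: ['butter', 'small', 'play'] (min_width=17, slack=2)
Line 4: ['hard', 'support'] (min_width=12, slack=7)
Line 5: ['bedroom', 'grass'] (min_width=13, slack=6)
Line 6: ['pharmacy', 'a', 'mountain'] (min_width=19, slack=0)
Line 7: ['tower'] (min_width=5, slack=14)

Answer: |take soft word     |
|diamond bridge     |
|butter small play  |
|hard support       |
|bedroom grass      |
|pharmacy a mountain|
|tower              |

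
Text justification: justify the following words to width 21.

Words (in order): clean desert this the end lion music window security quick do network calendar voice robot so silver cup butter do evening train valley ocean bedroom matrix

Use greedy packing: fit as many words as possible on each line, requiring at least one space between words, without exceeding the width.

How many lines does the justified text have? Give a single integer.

Answer: 8

Derivation:
Line 1: ['clean', 'desert', 'this', 'the'] (min_width=21, slack=0)
Line 2: ['end', 'lion', 'music', 'window'] (min_width=21, slack=0)
Line 3: ['security', 'quick', 'do'] (min_width=17, slack=4)
Line 4: ['network', 'calendar'] (min_width=16, slack=5)
Line 5: ['voice', 'robot', 'so', 'silver'] (min_width=21, slack=0)
Line 6: ['cup', 'butter', 'do', 'evening'] (min_width=21, slack=0)
Line 7: ['train', 'valley', 'ocean'] (min_width=18, slack=3)
Line 8: ['bedroom', 'matrix'] (min_width=14, slack=7)
Total lines: 8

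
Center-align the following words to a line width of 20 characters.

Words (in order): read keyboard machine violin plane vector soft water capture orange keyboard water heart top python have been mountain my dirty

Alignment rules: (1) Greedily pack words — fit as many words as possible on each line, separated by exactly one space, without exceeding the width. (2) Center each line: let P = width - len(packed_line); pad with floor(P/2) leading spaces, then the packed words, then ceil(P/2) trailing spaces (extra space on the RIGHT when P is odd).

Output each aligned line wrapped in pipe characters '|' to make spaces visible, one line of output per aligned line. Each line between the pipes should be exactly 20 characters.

Answer: |   read keyboard    |
|machine violin plane|
| vector soft water  |
|   capture orange   |
|keyboard water heart|
|top python have been|
| mountain my dirty  |

Derivation:
Line 1: ['read', 'keyboard'] (min_width=13, slack=7)
Line 2: ['machine', 'violin', 'plane'] (min_width=20, slack=0)
Line 3: ['vector', 'soft', 'water'] (min_width=17, slack=3)
Line 4: ['capture', 'orange'] (min_width=14, slack=6)
Line 5: ['keyboard', 'water', 'heart'] (min_width=20, slack=0)
Line 6: ['top', 'python', 'have', 'been'] (min_width=20, slack=0)
Line 7: ['mountain', 'my', 'dirty'] (min_width=17, slack=3)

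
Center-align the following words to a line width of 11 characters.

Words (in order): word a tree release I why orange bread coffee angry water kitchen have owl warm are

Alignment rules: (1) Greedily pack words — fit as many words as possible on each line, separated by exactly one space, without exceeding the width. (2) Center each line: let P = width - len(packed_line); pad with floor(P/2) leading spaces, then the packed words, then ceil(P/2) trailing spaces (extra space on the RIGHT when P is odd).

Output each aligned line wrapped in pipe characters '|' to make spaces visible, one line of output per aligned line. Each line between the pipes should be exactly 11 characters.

Line 1: ['word', 'a', 'tree'] (min_width=11, slack=0)
Line 2: ['release', 'I'] (min_width=9, slack=2)
Line 3: ['why', 'orange'] (min_width=10, slack=1)
Line 4: ['bread'] (min_width=5, slack=6)
Line 5: ['coffee'] (min_width=6, slack=5)
Line 6: ['angry', 'water'] (min_width=11, slack=0)
Line 7: ['kitchen'] (min_width=7, slack=4)
Line 8: ['have', 'owl'] (min_width=8, slack=3)
Line 9: ['warm', 'are'] (min_width=8, slack=3)

Answer: |word a tree|
| release I |
|why orange |
|   bread   |
|  coffee   |
|angry water|
|  kitchen  |
| have owl  |
| warm are  |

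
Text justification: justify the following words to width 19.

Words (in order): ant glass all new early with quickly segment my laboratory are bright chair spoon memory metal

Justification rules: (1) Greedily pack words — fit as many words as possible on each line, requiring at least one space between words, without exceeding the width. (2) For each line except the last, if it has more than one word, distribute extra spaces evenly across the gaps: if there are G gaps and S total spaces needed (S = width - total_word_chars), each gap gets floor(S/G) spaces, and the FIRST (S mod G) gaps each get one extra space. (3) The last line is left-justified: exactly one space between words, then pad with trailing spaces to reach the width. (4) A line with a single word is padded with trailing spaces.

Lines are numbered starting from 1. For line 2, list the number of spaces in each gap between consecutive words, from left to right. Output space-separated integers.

Line 1: ['ant', 'glass', 'all', 'new'] (min_width=17, slack=2)
Line 2: ['early', 'with', 'quickly'] (min_width=18, slack=1)
Line 3: ['segment', 'my'] (min_width=10, slack=9)
Line 4: ['laboratory', 'are'] (min_width=14, slack=5)
Line 5: ['bright', 'chair', 'spoon'] (min_width=18, slack=1)
Line 6: ['memory', 'metal'] (min_width=12, slack=7)

Answer: 2 1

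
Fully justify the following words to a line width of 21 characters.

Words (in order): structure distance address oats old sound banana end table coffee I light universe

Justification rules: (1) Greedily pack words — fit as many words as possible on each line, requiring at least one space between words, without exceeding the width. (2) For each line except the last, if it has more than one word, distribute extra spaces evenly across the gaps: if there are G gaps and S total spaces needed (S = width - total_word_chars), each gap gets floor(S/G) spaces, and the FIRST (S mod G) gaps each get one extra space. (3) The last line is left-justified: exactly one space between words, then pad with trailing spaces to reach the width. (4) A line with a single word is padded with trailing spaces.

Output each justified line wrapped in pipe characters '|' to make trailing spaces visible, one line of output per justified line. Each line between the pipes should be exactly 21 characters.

Line 1: ['structure', 'distance'] (min_width=18, slack=3)
Line 2: ['address', 'oats', 'old'] (min_width=16, slack=5)
Line 3: ['sound', 'banana', 'end'] (min_width=16, slack=5)
Line 4: ['table', 'coffee', 'I', 'light'] (min_width=20, slack=1)
Line 5: ['universe'] (min_width=8, slack=13)

Answer: |structure    distance|
|address    oats   old|
|sound    banana   end|
|table  coffee I light|
|universe             |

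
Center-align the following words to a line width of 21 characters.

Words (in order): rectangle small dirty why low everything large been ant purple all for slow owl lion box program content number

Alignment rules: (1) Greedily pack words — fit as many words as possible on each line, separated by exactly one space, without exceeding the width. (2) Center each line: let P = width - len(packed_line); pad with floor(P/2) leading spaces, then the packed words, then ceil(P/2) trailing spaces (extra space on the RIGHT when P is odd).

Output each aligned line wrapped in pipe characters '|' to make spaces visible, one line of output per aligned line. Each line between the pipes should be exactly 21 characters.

Answer: |rectangle small dirty|
| why low everything  |
|large been ant purple|
|all for slow owl lion|
| box program content |
|       number        |

Derivation:
Line 1: ['rectangle', 'small', 'dirty'] (min_width=21, slack=0)
Line 2: ['why', 'low', 'everything'] (min_width=18, slack=3)
Line 3: ['large', 'been', 'ant', 'purple'] (min_width=21, slack=0)
Line 4: ['all', 'for', 'slow', 'owl', 'lion'] (min_width=21, slack=0)
Line 5: ['box', 'program', 'content'] (min_width=19, slack=2)
Line 6: ['number'] (min_width=6, slack=15)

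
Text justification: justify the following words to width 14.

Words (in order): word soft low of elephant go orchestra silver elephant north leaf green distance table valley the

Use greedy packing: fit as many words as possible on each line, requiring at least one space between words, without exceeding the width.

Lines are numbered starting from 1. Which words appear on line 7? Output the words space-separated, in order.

Line 1: ['word', 'soft', 'low'] (min_width=13, slack=1)
Line 2: ['of', 'elephant', 'go'] (min_width=14, slack=0)
Line 3: ['orchestra'] (min_width=9, slack=5)
Line 4: ['silver'] (min_width=6, slack=8)
Line 5: ['elephant', 'north'] (min_width=14, slack=0)
Line 6: ['leaf', 'green'] (min_width=10, slack=4)
Line 7: ['distance', 'table'] (min_width=14, slack=0)
Line 8: ['valley', 'the'] (min_width=10, slack=4)

Answer: distance table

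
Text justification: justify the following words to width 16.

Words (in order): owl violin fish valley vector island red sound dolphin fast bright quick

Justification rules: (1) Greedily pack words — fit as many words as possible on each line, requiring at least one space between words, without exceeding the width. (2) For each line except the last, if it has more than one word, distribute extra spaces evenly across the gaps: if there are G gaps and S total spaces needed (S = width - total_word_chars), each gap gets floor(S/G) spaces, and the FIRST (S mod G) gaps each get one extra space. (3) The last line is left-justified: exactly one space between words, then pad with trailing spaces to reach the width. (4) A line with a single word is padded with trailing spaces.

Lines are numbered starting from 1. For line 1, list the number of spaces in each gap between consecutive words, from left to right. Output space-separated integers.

Answer: 2 1

Derivation:
Line 1: ['owl', 'violin', 'fish'] (min_width=15, slack=1)
Line 2: ['valley', 'vector'] (min_width=13, slack=3)
Line 3: ['island', 'red', 'sound'] (min_width=16, slack=0)
Line 4: ['dolphin', 'fast'] (min_width=12, slack=4)
Line 5: ['bright', 'quick'] (min_width=12, slack=4)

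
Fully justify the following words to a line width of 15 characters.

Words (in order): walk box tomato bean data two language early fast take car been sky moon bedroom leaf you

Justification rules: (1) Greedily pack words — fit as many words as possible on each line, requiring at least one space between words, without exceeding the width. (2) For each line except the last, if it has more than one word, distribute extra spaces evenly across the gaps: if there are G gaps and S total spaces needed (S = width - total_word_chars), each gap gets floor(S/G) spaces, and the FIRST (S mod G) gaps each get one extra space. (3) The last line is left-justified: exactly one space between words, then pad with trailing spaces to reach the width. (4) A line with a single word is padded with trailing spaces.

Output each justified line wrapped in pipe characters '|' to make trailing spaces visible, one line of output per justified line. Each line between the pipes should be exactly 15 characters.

Answer: |walk box tomato|
|bean  data  two|
|language  early|
|fast  take  car|
|been  sky  moon|
|bedroom    leaf|
|you            |

Derivation:
Line 1: ['walk', 'box', 'tomato'] (min_width=15, slack=0)
Line 2: ['bean', 'data', 'two'] (min_width=13, slack=2)
Line 3: ['language', 'early'] (min_width=14, slack=1)
Line 4: ['fast', 'take', 'car'] (min_width=13, slack=2)
Line 5: ['been', 'sky', 'moon'] (min_width=13, slack=2)
Line 6: ['bedroom', 'leaf'] (min_width=12, slack=3)
Line 7: ['you'] (min_width=3, slack=12)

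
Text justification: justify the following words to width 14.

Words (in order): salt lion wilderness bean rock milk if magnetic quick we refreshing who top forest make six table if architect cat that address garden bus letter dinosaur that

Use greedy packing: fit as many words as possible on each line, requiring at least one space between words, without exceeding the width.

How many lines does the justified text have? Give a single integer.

Line 1: ['salt', 'lion'] (min_width=9, slack=5)
Line 2: ['wilderness'] (min_width=10, slack=4)
Line 3: ['bean', 'rock', 'milk'] (min_width=14, slack=0)
Line 4: ['if', 'magnetic'] (min_width=11, slack=3)
Line 5: ['quick', 'we'] (min_width=8, slack=6)
Line 6: ['refreshing', 'who'] (min_width=14, slack=0)
Line 7: ['top', 'forest'] (min_width=10, slack=4)
Line 8: ['make', 'six', 'table'] (min_width=14, slack=0)
Line 9: ['if', 'architect'] (min_width=12, slack=2)
Line 10: ['cat', 'that'] (min_width=8, slack=6)
Line 11: ['address', 'garden'] (min_width=14, slack=0)
Line 12: ['bus', 'letter'] (min_width=10, slack=4)
Line 13: ['dinosaur', 'that'] (min_width=13, slack=1)
Total lines: 13

Answer: 13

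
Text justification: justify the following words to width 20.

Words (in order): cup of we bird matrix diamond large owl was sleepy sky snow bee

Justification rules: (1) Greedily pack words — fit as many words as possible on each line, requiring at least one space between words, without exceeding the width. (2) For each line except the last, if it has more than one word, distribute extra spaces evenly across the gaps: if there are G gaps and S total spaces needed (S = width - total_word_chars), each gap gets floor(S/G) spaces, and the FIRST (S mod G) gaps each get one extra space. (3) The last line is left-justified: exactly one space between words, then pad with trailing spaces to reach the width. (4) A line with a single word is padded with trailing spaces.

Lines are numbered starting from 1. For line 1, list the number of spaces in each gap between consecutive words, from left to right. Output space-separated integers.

Line 1: ['cup', 'of', 'we', 'bird'] (min_width=14, slack=6)
Line 2: ['matrix', 'diamond', 'large'] (min_width=20, slack=0)
Line 3: ['owl', 'was', 'sleepy', 'sky'] (min_width=18, slack=2)
Line 4: ['snow', 'bee'] (min_width=8, slack=12)

Answer: 3 3 3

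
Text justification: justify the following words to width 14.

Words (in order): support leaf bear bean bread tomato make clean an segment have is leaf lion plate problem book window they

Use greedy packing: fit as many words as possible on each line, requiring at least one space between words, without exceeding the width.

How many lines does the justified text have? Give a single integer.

Answer: 9

Derivation:
Line 1: ['support', 'leaf'] (min_width=12, slack=2)
Line 2: ['bear', 'bean'] (min_width=9, slack=5)
Line 3: ['bread', 'tomato'] (min_width=12, slack=2)
Line 4: ['make', 'clean', 'an'] (min_width=13, slack=1)
Line 5: ['segment', 'have'] (min_width=12, slack=2)
Line 6: ['is', 'leaf', 'lion'] (min_width=12, slack=2)
Line 7: ['plate', 'problem'] (min_width=13, slack=1)
Line 8: ['book', 'window'] (min_width=11, slack=3)
Line 9: ['they'] (min_width=4, slack=10)
Total lines: 9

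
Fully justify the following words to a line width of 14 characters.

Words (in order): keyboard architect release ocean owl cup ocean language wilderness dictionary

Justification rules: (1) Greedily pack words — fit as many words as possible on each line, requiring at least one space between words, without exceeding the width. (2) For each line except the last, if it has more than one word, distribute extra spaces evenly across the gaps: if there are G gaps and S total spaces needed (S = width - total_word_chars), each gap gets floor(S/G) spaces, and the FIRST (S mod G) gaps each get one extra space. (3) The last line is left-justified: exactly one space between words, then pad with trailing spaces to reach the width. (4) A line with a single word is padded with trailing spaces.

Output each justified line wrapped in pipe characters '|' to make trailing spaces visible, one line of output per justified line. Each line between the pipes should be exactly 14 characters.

Answer: |keyboard      |
|architect     |
|release  ocean|
|owl  cup ocean|
|language      |
|wilderness    |
|dictionary    |

Derivation:
Line 1: ['keyboard'] (min_width=8, slack=6)
Line 2: ['architect'] (min_width=9, slack=5)
Line 3: ['release', 'ocean'] (min_width=13, slack=1)
Line 4: ['owl', 'cup', 'ocean'] (min_width=13, slack=1)
Line 5: ['language'] (min_width=8, slack=6)
Line 6: ['wilderness'] (min_width=10, slack=4)
Line 7: ['dictionary'] (min_width=10, slack=4)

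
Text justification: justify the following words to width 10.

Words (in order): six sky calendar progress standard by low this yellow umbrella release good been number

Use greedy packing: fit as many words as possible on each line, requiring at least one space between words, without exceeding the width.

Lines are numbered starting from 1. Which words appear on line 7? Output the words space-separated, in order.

Line 1: ['six', 'sky'] (min_width=7, slack=3)
Line 2: ['calendar'] (min_width=8, slack=2)
Line 3: ['progress'] (min_width=8, slack=2)
Line 4: ['standard'] (min_width=8, slack=2)
Line 5: ['by', 'low'] (min_width=6, slack=4)
Line 6: ['this'] (min_width=4, slack=6)
Line 7: ['yellow'] (min_width=6, slack=4)
Line 8: ['umbrella'] (min_width=8, slack=2)
Line 9: ['release'] (min_width=7, slack=3)
Line 10: ['good', 'been'] (min_width=9, slack=1)
Line 11: ['number'] (min_width=6, slack=4)

Answer: yellow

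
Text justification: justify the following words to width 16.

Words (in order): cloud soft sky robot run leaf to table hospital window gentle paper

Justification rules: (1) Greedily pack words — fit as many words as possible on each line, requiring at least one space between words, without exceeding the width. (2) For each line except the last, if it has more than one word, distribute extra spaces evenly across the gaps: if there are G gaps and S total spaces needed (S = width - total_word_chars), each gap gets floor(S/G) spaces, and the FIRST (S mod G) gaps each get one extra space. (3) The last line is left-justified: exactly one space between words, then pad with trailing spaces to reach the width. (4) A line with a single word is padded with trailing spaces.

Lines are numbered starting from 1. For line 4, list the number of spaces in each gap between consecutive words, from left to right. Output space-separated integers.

Answer: 2

Derivation:
Line 1: ['cloud', 'soft', 'sky'] (min_width=14, slack=2)
Line 2: ['robot', 'run', 'leaf'] (min_width=14, slack=2)
Line 3: ['to', 'table'] (min_width=8, slack=8)
Line 4: ['hospital', 'window'] (min_width=15, slack=1)
Line 5: ['gentle', 'paper'] (min_width=12, slack=4)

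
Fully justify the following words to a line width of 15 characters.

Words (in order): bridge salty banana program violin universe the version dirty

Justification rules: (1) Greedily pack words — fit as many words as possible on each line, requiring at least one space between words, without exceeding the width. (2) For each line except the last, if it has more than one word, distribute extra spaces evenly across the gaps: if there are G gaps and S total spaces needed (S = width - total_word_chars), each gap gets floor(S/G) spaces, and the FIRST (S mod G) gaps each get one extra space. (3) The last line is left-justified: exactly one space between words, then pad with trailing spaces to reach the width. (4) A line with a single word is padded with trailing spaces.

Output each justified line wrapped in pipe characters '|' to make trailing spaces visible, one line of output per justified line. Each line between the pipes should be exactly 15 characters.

Answer: |bridge    salty|
|banana  program|
|violin universe|
|the     version|
|dirty          |

Derivation:
Line 1: ['bridge', 'salty'] (min_width=12, slack=3)
Line 2: ['banana', 'program'] (min_width=14, slack=1)
Line 3: ['violin', 'universe'] (min_width=15, slack=0)
Line 4: ['the', 'version'] (min_width=11, slack=4)
Line 5: ['dirty'] (min_width=5, slack=10)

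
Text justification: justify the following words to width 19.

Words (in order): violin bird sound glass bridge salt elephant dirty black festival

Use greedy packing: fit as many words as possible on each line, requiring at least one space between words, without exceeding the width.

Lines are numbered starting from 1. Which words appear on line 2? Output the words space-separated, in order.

Answer: glass bridge salt

Derivation:
Line 1: ['violin', 'bird', 'sound'] (min_width=17, slack=2)
Line 2: ['glass', 'bridge', 'salt'] (min_width=17, slack=2)
Line 3: ['elephant', 'dirty'] (min_width=14, slack=5)
Line 4: ['black', 'festival'] (min_width=14, slack=5)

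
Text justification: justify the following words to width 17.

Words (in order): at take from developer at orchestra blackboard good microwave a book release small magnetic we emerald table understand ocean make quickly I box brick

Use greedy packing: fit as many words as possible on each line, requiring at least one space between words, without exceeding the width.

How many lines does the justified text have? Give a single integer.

Answer: 11

Derivation:
Line 1: ['at', 'take', 'from'] (min_width=12, slack=5)
Line 2: ['developer', 'at'] (min_width=12, slack=5)
Line 3: ['orchestra'] (min_width=9, slack=8)
Line 4: ['blackboard', 'good'] (min_width=15, slack=2)
Line 5: ['microwave', 'a', 'book'] (min_width=16, slack=1)
Line 6: ['release', 'small'] (min_width=13, slack=4)
Line 7: ['magnetic', 'we'] (min_width=11, slack=6)
Line 8: ['emerald', 'table'] (min_width=13, slack=4)
Line 9: ['understand', 'ocean'] (min_width=16, slack=1)
Line 10: ['make', 'quickly', 'I'] (min_width=14, slack=3)
Line 11: ['box', 'brick'] (min_width=9, slack=8)
Total lines: 11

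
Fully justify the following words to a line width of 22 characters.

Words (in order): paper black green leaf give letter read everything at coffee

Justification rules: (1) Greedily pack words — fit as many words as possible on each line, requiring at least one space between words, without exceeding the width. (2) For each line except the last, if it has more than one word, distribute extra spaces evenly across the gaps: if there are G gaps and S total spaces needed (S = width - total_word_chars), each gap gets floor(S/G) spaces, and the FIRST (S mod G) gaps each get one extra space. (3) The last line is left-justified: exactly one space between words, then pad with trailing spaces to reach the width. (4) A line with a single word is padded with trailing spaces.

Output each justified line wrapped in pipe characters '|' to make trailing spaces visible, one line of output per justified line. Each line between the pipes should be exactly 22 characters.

Answer: |paper black green leaf|
|give    letter    read|
|everything at coffee  |

Derivation:
Line 1: ['paper', 'black', 'green', 'leaf'] (min_width=22, slack=0)
Line 2: ['give', 'letter', 'read'] (min_width=16, slack=6)
Line 3: ['everything', 'at', 'coffee'] (min_width=20, slack=2)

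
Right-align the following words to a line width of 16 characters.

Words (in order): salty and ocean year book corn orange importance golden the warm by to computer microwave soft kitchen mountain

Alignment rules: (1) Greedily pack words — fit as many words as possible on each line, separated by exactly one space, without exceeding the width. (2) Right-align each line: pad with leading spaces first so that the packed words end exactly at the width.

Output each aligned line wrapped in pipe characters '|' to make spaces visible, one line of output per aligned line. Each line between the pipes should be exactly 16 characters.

Line 1: ['salty', 'and', 'ocean'] (min_width=15, slack=1)
Line 2: ['year', 'book', 'corn'] (min_width=14, slack=2)
Line 3: ['orange'] (min_width=6, slack=10)
Line 4: ['importance'] (min_width=10, slack=6)
Line 5: ['golden', 'the', 'warm'] (min_width=15, slack=1)
Line 6: ['by', 'to', 'computer'] (min_width=14, slack=2)
Line 7: ['microwave', 'soft'] (min_width=14, slack=2)
Line 8: ['kitchen', 'mountain'] (min_width=16, slack=0)

Answer: | salty and ocean|
|  year book corn|
|          orange|
|      importance|
| golden the warm|
|  by to computer|
|  microwave soft|
|kitchen mountain|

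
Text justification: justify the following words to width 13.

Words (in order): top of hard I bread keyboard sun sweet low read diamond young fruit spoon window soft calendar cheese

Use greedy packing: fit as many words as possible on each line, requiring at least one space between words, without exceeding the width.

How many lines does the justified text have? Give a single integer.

Answer: 9

Derivation:
Line 1: ['top', 'of', 'hard', 'I'] (min_width=13, slack=0)
Line 2: ['bread'] (min_width=5, slack=8)
Line 3: ['keyboard', 'sun'] (min_width=12, slack=1)
Line 4: ['sweet', 'low'] (min_width=9, slack=4)
Line 5: ['read', 'diamond'] (min_width=12, slack=1)
Line 6: ['young', 'fruit'] (min_width=11, slack=2)
Line 7: ['spoon', 'window'] (min_width=12, slack=1)
Line 8: ['soft', 'calendar'] (min_width=13, slack=0)
Line 9: ['cheese'] (min_width=6, slack=7)
Total lines: 9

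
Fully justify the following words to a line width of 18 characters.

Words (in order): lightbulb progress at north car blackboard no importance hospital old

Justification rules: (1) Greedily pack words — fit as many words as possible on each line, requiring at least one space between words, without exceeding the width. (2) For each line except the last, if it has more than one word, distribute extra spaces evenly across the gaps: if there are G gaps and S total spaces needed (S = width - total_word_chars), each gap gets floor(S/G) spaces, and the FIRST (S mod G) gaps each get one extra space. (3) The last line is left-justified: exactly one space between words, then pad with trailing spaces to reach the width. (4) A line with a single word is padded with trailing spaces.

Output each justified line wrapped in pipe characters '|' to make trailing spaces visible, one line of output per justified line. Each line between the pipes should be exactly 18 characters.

Line 1: ['lightbulb', 'progress'] (min_width=18, slack=0)
Line 2: ['at', 'north', 'car'] (min_width=12, slack=6)
Line 3: ['blackboard', 'no'] (min_width=13, slack=5)
Line 4: ['importance'] (min_width=10, slack=8)
Line 5: ['hospital', 'old'] (min_width=12, slack=6)

Answer: |lightbulb progress|
|at    north    car|
|blackboard      no|
|importance        |
|hospital old      |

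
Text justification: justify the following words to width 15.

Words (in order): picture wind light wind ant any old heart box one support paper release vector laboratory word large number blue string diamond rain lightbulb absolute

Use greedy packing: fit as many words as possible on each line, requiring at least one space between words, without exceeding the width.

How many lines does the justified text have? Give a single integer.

Answer: 12

Derivation:
Line 1: ['picture', 'wind'] (min_width=12, slack=3)
Line 2: ['light', 'wind', 'ant'] (min_width=14, slack=1)
Line 3: ['any', 'old', 'heart'] (min_width=13, slack=2)
Line 4: ['box', 'one', 'support'] (min_width=15, slack=0)
Line 5: ['paper', 'release'] (min_width=13, slack=2)
Line 6: ['vector'] (min_width=6, slack=9)
Line 7: ['laboratory', 'word'] (min_width=15, slack=0)
Line 8: ['large', 'number'] (min_width=12, slack=3)
Line 9: ['blue', 'string'] (min_width=11, slack=4)
Line 10: ['diamond', 'rain'] (min_width=12, slack=3)
Line 11: ['lightbulb'] (min_width=9, slack=6)
Line 12: ['absolute'] (min_width=8, slack=7)
Total lines: 12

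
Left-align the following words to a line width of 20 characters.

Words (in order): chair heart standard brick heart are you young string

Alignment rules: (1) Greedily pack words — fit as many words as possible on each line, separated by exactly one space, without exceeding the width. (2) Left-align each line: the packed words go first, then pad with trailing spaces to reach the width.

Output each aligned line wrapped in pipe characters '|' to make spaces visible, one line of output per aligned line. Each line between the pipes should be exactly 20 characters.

Line 1: ['chair', 'heart', 'standard'] (min_width=20, slack=0)
Line 2: ['brick', 'heart', 'are', 'you'] (min_width=19, slack=1)
Line 3: ['young', 'string'] (min_width=12, slack=8)

Answer: |chair heart standard|
|brick heart are you |
|young string        |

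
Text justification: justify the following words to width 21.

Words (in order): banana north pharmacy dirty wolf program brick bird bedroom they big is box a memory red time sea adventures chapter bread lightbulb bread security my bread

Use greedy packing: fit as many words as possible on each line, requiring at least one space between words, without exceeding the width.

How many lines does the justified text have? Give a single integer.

Answer: 8

Derivation:
Line 1: ['banana', 'north', 'pharmacy'] (min_width=21, slack=0)
Line 2: ['dirty', 'wolf', 'program'] (min_width=18, slack=3)
Line 3: ['brick', 'bird', 'bedroom'] (min_width=18, slack=3)
Line 4: ['they', 'big', 'is', 'box', 'a'] (min_width=17, slack=4)
Line 5: ['memory', 'red', 'time', 'sea'] (min_width=19, slack=2)
Line 6: ['adventures', 'chapter'] (min_width=18, slack=3)
Line 7: ['bread', 'lightbulb', 'bread'] (min_width=21, slack=0)
Line 8: ['security', 'my', 'bread'] (min_width=17, slack=4)
Total lines: 8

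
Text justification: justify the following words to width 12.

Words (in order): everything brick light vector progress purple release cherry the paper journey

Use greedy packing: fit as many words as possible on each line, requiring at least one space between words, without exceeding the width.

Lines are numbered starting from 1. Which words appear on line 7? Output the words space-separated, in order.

Line 1: ['everything'] (min_width=10, slack=2)
Line 2: ['brick', 'light'] (min_width=11, slack=1)
Line 3: ['vector'] (min_width=6, slack=6)
Line 4: ['progress'] (min_width=8, slack=4)
Line 5: ['purple'] (min_width=6, slack=6)
Line 6: ['release'] (min_width=7, slack=5)
Line 7: ['cherry', 'the'] (min_width=10, slack=2)
Line 8: ['paper'] (min_width=5, slack=7)
Line 9: ['journey'] (min_width=7, slack=5)

Answer: cherry the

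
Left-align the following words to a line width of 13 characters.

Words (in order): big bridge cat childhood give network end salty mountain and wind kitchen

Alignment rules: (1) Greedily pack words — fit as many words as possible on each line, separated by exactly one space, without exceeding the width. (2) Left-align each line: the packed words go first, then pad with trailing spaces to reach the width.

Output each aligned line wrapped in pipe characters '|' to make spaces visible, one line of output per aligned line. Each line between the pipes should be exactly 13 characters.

Answer: |big bridge   |
|cat childhood|
|give network |
|end salty    |
|mountain and |
|wind kitchen |

Derivation:
Line 1: ['big', 'bridge'] (min_width=10, slack=3)
Line 2: ['cat', 'childhood'] (min_width=13, slack=0)
Line 3: ['give', 'network'] (min_width=12, slack=1)
Line 4: ['end', 'salty'] (min_width=9, slack=4)
Line 5: ['mountain', 'and'] (min_width=12, slack=1)
Line 6: ['wind', 'kitchen'] (min_width=12, slack=1)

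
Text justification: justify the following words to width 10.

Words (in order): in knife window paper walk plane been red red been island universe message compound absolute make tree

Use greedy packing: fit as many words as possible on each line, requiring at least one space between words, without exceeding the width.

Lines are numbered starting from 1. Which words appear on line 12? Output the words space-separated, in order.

Line 1: ['in', 'knife'] (min_width=8, slack=2)
Line 2: ['window'] (min_width=6, slack=4)
Line 3: ['paper', 'walk'] (min_width=10, slack=0)
Line 4: ['plane', 'been'] (min_width=10, slack=0)
Line 5: ['red', 'red'] (min_width=7, slack=3)
Line 6: ['been'] (min_width=4, slack=6)
Line 7: ['island'] (min_width=6, slack=4)
Line 8: ['universe'] (min_width=8, slack=2)
Line 9: ['message'] (min_width=7, slack=3)
Line 10: ['compound'] (min_width=8, slack=2)
Line 11: ['absolute'] (min_width=8, slack=2)
Line 12: ['make', 'tree'] (min_width=9, slack=1)

Answer: make tree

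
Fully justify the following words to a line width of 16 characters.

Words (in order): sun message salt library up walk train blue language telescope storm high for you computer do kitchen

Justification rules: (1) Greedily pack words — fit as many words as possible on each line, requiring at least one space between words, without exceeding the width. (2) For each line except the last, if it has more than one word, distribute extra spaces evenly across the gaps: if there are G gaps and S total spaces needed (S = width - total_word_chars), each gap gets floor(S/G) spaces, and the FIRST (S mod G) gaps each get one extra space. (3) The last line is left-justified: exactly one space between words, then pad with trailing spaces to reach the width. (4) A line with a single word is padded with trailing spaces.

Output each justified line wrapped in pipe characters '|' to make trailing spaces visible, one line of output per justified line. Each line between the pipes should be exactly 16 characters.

Line 1: ['sun', 'message', 'salt'] (min_width=16, slack=0)
Line 2: ['library', 'up', 'walk'] (min_width=15, slack=1)
Line 3: ['train', 'blue'] (min_width=10, slack=6)
Line 4: ['language'] (min_width=8, slack=8)
Line 5: ['telescope', 'storm'] (min_width=15, slack=1)
Line 6: ['high', 'for', 'you'] (min_width=12, slack=4)
Line 7: ['computer', 'do'] (min_width=11, slack=5)
Line 8: ['kitchen'] (min_width=7, slack=9)

Answer: |sun message salt|
|library  up walk|
|train       blue|
|language        |
|telescope  storm|
|high   for   you|
|computer      do|
|kitchen         |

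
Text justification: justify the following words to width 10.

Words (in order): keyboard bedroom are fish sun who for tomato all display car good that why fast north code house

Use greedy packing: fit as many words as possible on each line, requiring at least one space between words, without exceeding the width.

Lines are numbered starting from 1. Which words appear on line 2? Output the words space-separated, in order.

Answer: bedroom

Derivation:
Line 1: ['keyboard'] (min_width=8, slack=2)
Line 2: ['bedroom'] (min_width=7, slack=3)
Line 3: ['are', 'fish'] (min_width=8, slack=2)
Line 4: ['sun', 'who'] (min_width=7, slack=3)
Line 5: ['for', 'tomato'] (min_width=10, slack=0)
Line 6: ['all'] (min_width=3, slack=7)
Line 7: ['display'] (min_width=7, slack=3)
Line 8: ['car', 'good'] (min_width=8, slack=2)
Line 9: ['that', 'why'] (min_width=8, slack=2)
Line 10: ['fast', 'north'] (min_width=10, slack=0)
Line 11: ['code', 'house'] (min_width=10, slack=0)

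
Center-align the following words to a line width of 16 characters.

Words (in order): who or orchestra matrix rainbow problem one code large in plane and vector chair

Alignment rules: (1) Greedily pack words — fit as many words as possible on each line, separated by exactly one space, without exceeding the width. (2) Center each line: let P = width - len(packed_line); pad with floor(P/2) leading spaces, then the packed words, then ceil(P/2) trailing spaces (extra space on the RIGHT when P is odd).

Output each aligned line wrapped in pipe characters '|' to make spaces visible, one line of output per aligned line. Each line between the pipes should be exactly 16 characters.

Line 1: ['who', 'or', 'orchestra'] (min_width=16, slack=0)
Line 2: ['matrix', 'rainbow'] (min_width=14, slack=2)
Line 3: ['problem', 'one', 'code'] (min_width=16, slack=0)
Line 4: ['large', 'in', 'plane'] (min_width=14, slack=2)
Line 5: ['and', 'vector', 'chair'] (min_width=16, slack=0)

Answer: |who or orchestra|
| matrix rainbow |
|problem one code|
| large in plane |
|and vector chair|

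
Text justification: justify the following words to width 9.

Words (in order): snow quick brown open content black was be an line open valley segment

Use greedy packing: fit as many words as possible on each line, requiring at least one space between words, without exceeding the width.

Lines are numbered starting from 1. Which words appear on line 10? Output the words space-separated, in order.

Line 1: ['snow'] (min_width=4, slack=5)
Line 2: ['quick'] (min_width=5, slack=4)
Line 3: ['brown'] (min_width=5, slack=4)
Line 4: ['open'] (min_width=4, slack=5)
Line 5: ['content'] (min_width=7, slack=2)
Line 6: ['black', 'was'] (min_width=9, slack=0)
Line 7: ['be', 'an'] (min_width=5, slack=4)
Line 8: ['line', 'open'] (min_width=9, slack=0)
Line 9: ['valley'] (min_width=6, slack=3)
Line 10: ['segment'] (min_width=7, slack=2)

Answer: segment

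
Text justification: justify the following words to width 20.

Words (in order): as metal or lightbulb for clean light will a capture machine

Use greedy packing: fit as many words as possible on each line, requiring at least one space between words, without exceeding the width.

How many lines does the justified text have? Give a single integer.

Line 1: ['as', 'metal', 'or'] (min_width=11, slack=9)
Line 2: ['lightbulb', 'for', 'clean'] (min_width=19, slack=1)
Line 3: ['light', 'will', 'a', 'capture'] (min_width=20, slack=0)
Line 4: ['machine'] (min_width=7, slack=13)
Total lines: 4

Answer: 4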